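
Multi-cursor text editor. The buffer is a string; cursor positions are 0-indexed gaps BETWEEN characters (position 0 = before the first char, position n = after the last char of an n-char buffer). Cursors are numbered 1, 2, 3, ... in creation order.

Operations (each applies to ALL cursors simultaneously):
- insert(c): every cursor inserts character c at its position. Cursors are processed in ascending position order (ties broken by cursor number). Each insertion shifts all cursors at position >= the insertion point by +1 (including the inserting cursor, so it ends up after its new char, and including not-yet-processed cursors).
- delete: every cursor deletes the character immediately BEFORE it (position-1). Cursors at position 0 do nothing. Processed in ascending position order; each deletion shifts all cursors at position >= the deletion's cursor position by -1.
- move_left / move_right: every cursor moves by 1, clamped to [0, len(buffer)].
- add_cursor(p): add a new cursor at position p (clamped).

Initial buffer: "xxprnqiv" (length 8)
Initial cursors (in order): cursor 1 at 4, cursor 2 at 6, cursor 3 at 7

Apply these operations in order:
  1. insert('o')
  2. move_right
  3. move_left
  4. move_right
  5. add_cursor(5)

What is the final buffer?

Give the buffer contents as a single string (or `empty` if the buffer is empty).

After op 1 (insert('o')): buffer="xxpronqoiov" (len 11), cursors c1@5 c2@8 c3@10, authorship ....1..2.3.
After op 2 (move_right): buffer="xxpronqoiov" (len 11), cursors c1@6 c2@9 c3@11, authorship ....1..2.3.
After op 3 (move_left): buffer="xxpronqoiov" (len 11), cursors c1@5 c2@8 c3@10, authorship ....1..2.3.
After op 4 (move_right): buffer="xxpronqoiov" (len 11), cursors c1@6 c2@9 c3@11, authorship ....1..2.3.
After op 5 (add_cursor(5)): buffer="xxpronqoiov" (len 11), cursors c4@5 c1@6 c2@9 c3@11, authorship ....1..2.3.

Answer: xxpronqoiov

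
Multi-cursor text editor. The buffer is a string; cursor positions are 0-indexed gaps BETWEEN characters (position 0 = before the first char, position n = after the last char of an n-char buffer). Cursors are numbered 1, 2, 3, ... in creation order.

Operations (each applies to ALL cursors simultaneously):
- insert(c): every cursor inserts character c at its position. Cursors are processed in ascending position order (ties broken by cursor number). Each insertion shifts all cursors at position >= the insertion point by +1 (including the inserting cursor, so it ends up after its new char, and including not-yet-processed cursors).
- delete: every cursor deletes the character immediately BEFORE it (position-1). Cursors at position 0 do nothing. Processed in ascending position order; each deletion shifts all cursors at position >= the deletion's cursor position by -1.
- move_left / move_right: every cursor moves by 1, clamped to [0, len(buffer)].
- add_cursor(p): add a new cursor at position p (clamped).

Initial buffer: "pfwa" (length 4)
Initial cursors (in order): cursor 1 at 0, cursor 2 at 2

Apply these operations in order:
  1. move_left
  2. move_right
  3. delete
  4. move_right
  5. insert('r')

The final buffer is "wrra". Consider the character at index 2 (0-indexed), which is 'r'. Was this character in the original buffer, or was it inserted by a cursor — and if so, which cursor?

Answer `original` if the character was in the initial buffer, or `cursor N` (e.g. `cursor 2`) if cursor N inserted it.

Answer: cursor 2

Derivation:
After op 1 (move_left): buffer="pfwa" (len 4), cursors c1@0 c2@1, authorship ....
After op 2 (move_right): buffer="pfwa" (len 4), cursors c1@1 c2@2, authorship ....
After op 3 (delete): buffer="wa" (len 2), cursors c1@0 c2@0, authorship ..
After op 4 (move_right): buffer="wa" (len 2), cursors c1@1 c2@1, authorship ..
After op 5 (insert('r')): buffer="wrra" (len 4), cursors c1@3 c2@3, authorship .12.
Authorship (.=original, N=cursor N): . 1 2 .
Index 2: author = 2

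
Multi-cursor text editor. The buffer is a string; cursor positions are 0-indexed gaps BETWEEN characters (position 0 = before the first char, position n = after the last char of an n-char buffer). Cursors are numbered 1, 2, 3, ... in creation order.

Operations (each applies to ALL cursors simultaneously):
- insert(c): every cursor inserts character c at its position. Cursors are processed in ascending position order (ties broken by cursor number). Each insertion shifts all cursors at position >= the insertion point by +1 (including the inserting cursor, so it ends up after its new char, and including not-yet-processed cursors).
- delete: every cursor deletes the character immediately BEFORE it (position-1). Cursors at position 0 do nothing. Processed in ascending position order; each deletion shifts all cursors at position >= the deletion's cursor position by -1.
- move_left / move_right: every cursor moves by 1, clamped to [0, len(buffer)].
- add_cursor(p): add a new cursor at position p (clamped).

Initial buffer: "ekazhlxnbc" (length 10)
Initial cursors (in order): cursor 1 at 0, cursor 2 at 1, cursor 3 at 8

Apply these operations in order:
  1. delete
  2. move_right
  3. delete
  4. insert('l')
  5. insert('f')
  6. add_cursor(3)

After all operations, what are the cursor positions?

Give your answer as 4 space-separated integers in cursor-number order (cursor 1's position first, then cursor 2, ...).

Answer: 4 4 11 3

Derivation:
After op 1 (delete): buffer="kazhlxbc" (len 8), cursors c1@0 c2@0 c3@6, authorship ........
After op 2 (move_right): buffer="kazhlxbc" (len 8), cursors c1@1 c2@1 c3@7, authorship ........
After op 3 (delete): buffer="azhlxc" (len 6), cursors c1@0 c2@0 c3@5, authorship ......
After op 4 (insert('l')): buffer="llazhlxlc" (len 9), cursors c1@2 c2@2 c3@8, authorship 12.....3.
After op 5 (insert('f')): buffer="llffazhlxlfc" (len 12), cursors c1@4 c2@4 c3@11, authorship 1212.....33.
After op 6 (add_cursor(3)): buffer="llffazhlxlfc" (len 12), cursors c4@3 c1@4 c2@4 c3@11, authorship 1212.....33.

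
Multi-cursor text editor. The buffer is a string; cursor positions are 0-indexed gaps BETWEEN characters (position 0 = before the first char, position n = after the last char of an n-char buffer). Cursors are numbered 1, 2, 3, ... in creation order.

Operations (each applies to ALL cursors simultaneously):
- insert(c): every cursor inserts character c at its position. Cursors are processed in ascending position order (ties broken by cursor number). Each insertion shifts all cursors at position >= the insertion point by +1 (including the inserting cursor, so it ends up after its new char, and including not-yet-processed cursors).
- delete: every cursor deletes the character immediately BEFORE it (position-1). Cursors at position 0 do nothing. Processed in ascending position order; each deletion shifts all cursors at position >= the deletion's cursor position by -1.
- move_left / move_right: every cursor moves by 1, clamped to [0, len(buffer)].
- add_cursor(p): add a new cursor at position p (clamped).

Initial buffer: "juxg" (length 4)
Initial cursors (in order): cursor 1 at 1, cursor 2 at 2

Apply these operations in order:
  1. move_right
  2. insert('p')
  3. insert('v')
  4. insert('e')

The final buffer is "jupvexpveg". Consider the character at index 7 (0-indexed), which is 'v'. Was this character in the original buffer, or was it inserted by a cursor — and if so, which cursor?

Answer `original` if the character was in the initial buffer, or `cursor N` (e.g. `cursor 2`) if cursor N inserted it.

After op 1 (move_right): buffer="juxg" (len 4), cursors c1@2 c2@3, authorship ....
After op 2 (insert('p')): buffer="jupxpg" (len 6), cursors c1@3 c2@5, authorship ..1.2.
After op 3 (insert('v')): buffer="jupvxpvg" (len 8), cursors c1@4 c2@7, authorship ..11.22.
After op 4 (insert('e')): buffer="jupvexpveg" (len 10), cursors c1@5 c2@9, authorship ..111.222.
Authorship (.=original, N=cursor N): . . 1 1 1 . 2 2 2 .
Index 7: author = 2

Answer: cursor 2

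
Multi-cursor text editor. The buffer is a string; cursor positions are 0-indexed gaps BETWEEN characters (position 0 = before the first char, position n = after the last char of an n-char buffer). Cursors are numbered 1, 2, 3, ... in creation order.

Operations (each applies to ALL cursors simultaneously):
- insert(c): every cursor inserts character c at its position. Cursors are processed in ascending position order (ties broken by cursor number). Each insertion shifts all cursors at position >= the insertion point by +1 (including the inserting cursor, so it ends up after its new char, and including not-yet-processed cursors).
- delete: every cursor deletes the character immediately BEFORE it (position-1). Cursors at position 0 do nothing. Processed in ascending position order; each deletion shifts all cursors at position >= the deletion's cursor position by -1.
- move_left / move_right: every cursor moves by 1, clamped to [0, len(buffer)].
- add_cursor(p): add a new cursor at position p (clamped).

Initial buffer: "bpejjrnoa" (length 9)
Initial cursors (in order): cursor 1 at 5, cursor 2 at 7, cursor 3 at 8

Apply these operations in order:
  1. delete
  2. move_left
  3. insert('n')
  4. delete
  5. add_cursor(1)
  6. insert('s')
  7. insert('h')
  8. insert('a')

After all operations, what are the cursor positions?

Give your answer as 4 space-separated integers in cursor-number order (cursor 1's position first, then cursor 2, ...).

Answer: 9 16 16 4

Derivation:
After op 1 (delete): buffer="bpejra" (len 6), cursors c1@4 c2@5 c3@5, authorship ......
After op 2 (move_left): buffer="bpejra" (len 6), cursors c1@3 c2@4 c3@4, authorship ......
After op 3 (insert('n')): buffer="bpenjnnra" (len 9), cursors c1@4 c2@7 c3@7, authorship ...1.23..
After op 4 (delete): buffer="bpejra" (len 6), cursors c1@3 c2@4 c3@4, authorship ......
After op 5 (add_cursor(1)): buffer="bpejra" (len 6), cursors c4@1 c1@3 c2@4 c3@4, authorship ......
After op 6 (insert('s')): buffer="bspesjssra" (len 10), cursors c4@2 c1@5 c2@8 c3@8, authorship .4..1.23..
After op 7 (insert('h')): buffer="bshpeshjsshhra" (len 14), cursors c4@3 c1@7 c2@12 c3@12, authorship .44..11.2323..
After op 8 (insert('a')): buffer="bshapeshajsshhaara" (len 18), cursors c4@4 c1@9 c2@16 c3@16, authorship .444..111.232323..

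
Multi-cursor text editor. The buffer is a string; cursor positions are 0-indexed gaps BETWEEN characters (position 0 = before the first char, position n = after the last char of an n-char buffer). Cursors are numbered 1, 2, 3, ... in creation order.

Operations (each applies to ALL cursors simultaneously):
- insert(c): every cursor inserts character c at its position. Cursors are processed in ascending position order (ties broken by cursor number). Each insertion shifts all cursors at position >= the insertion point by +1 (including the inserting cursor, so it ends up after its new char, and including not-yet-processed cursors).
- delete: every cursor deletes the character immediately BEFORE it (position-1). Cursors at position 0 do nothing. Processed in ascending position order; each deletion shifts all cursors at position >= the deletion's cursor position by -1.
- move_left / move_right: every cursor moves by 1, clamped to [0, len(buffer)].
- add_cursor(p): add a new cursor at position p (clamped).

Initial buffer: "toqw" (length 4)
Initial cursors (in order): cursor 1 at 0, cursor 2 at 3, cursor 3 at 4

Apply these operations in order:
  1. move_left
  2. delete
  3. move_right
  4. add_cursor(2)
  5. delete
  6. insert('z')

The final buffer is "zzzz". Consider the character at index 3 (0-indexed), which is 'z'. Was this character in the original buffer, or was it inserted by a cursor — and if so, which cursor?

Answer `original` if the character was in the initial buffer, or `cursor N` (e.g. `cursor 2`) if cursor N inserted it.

After op 1 (move_left): buffer="toqw" (len 4), cursors c1@0 c2@2 c3@3, authorship ....
After op 2 (delete): buffer="tw" (len 2), cursors c1@0 c2@1 c3@1, authorship ..
After op 3 (move_right): buffer="tw" (len 2), cursors c1@1 c2@2 c3@2, authorship ..
After op 4 (add_cursor(2)): buffer="tw" (len 2), cursors c1@1 c2@2 c3@2 c4@2, authorship ..
After op 5 (delete): buffer="" (len 0), cursors c1@0 c2@0 c3@0 c4@0, authorship 
After op 6 (insert('z')): buffer="zzzz" (len 4), cursors c1@4 c2@4 c3@4 c4@4, authorship 1234
Authorship (.=original, N=cursor N): 1 2 3 4
Index 3: author = 4

Answer: cursor 4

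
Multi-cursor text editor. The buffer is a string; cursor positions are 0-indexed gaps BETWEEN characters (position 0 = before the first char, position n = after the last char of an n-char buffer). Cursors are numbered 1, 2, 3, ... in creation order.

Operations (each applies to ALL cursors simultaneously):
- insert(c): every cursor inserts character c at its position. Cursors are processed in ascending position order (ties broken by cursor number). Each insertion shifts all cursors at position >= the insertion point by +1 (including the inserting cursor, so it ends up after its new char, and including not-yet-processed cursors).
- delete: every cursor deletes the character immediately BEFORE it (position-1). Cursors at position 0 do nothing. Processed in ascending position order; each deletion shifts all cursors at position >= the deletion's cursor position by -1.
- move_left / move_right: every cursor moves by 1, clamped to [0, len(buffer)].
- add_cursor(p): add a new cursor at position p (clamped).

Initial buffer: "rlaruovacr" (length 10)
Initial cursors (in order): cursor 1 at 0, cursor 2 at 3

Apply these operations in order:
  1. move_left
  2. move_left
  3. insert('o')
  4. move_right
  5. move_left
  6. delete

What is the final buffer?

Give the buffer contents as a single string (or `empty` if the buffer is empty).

After op 1 (move_left): buffer="rlaruovacr" (len 10), cursors c1@0 c2@2, authorship ..........
After op 2 (move_left): buffer="rlaruovacr" (len 10), cursors c1@0 c2@1, authorship ..........
After op 3 (insert('o')): buffer="orolaruovacr" (len 12), cursors c1@1 c2@3, authorship 1.2.........
After op 4 (move_right): buffer="orolaruovacr" (len 12), cursors c1@2 c2@4, authorship 1.2.........
After op 5 (move_left): buffer="orolaruovacr" (len 12), cursors c1@1 c2@3, authorship 1.2.........
After op 6 (delete): buffer="rlaruovacr" (len 10), cursors c1@0 c2@1, authorship ..........

Answer: rlaruovacr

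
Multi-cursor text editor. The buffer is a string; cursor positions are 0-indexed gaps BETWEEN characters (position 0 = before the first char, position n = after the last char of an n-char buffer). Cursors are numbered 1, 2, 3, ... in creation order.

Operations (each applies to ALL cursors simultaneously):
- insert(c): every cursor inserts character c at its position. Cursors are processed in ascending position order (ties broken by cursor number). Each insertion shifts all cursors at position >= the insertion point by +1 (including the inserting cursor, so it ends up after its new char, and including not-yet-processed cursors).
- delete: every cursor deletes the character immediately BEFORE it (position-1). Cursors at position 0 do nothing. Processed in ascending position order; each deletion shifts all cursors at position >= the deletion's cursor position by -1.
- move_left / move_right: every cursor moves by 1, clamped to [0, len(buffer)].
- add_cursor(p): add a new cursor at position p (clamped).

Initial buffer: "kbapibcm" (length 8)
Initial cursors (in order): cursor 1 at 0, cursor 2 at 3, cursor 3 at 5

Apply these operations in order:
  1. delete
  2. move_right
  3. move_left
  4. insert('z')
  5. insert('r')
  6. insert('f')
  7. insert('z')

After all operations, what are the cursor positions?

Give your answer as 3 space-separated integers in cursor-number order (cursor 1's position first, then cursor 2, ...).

Answer: 4 10 15

Derivation:
After op 1 (delete): buffer="kbpbcm" (len 6), cursors c1@0 c2@2 c3@3, authorship ......
After op 2 (move_right): buffer="kbpbcm" (len 6), cursors c1@1 c2@3 c3@4, authorship ......
After op 3 (move_left): buffer="kbpbcm" (len 6), cursors c1@0 c2@2 c3@3, authorship ......
After op 4 (insert('z')): buffer="zkbzpzbcm" (len 9), cursors c1@1 c2@4 c3@6, authorship 1..2.3...
After op 5 (insert('r')): buffer="zrkbzrpzrbcm" (len 12), cursors c1@2 c2@6 c3@9, authorship 11..22.33...
After op 6 (insert('f')): buffer="zrfkbzrfpzrfbcm" (len 15), cursors c1@3 c2@8 c3@12, authorship 111..222.333...
After op 7 (insert('z')): buffer="zrfzkbzrfzpzrfzbcm" (len 18), cursors c1@4 c2@10 c3@15, authorship 1111..2222.3333...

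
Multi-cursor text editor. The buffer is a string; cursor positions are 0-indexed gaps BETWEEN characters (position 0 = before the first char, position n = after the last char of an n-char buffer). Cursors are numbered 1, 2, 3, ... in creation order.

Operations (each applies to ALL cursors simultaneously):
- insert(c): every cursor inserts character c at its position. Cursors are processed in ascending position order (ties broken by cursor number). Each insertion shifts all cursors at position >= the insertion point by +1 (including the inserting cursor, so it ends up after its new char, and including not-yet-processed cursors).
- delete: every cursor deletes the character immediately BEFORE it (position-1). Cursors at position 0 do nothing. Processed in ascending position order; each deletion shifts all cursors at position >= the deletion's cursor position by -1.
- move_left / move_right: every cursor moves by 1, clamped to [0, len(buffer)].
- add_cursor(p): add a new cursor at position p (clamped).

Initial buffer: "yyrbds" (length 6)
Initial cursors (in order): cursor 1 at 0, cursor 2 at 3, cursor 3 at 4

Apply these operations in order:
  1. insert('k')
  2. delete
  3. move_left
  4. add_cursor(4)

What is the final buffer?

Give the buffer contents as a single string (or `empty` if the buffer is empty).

Answer: yyrbds

Derivation:
After op 1 (insert('k')): buffer="kyyrkbkds" (len 9), cursors c1@1 c2@5 c3@7, authorship 1...2.3..
After op 2 (delete): buffer="yyrbds" (len 6), cursors c1@0 c2@3 c3@4, authorship ......
After op 3 (move_left): buffer="yyrbds" (len 6), cursors c1@0 c2@2 c3@3, authorship ......
After op 4 (add_cursor(4)): buffer="yyrbds" (len 6), cursors c1@0 c2@2 c3@3 c4@4, authorship ......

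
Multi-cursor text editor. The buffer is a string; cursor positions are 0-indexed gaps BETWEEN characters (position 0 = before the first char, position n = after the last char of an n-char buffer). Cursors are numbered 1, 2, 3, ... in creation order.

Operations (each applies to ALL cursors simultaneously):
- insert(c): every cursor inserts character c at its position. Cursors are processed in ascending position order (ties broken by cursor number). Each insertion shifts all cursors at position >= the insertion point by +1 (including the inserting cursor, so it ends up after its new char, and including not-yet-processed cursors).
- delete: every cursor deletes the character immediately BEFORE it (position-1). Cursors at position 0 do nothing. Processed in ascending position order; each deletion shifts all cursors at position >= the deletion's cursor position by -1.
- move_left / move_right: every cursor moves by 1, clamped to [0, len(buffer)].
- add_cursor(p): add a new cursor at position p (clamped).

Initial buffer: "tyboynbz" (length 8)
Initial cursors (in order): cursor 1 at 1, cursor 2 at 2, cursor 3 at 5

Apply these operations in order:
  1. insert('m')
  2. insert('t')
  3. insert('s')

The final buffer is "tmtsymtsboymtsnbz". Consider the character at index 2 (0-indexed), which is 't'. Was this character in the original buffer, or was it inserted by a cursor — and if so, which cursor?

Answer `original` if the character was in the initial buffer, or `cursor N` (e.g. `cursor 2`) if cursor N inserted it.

After op 1 (insert('m')): buffer="tmymboymnbz" (len 11), cursors c1@2 c2@4 c3@8, authorship .1.2...3...
After op 2 (insert('t')): buffer="tmtymtboymtnbz" (len 14), cursors c1@3 c2@6 c3@11, authorship .11.22...33...
After op 3 (insert('s')): buffer="tmtsymtsboymtsnbz" (len 17), cursors c1@4 c2@8 c3@14, authorship .111.222...333...
Authorship (.=original, N=cursor N): . 1 1 1 . 2 2 2 . . . 3 3 3 . . .
Index 2: author = 1

Answer: cursor 1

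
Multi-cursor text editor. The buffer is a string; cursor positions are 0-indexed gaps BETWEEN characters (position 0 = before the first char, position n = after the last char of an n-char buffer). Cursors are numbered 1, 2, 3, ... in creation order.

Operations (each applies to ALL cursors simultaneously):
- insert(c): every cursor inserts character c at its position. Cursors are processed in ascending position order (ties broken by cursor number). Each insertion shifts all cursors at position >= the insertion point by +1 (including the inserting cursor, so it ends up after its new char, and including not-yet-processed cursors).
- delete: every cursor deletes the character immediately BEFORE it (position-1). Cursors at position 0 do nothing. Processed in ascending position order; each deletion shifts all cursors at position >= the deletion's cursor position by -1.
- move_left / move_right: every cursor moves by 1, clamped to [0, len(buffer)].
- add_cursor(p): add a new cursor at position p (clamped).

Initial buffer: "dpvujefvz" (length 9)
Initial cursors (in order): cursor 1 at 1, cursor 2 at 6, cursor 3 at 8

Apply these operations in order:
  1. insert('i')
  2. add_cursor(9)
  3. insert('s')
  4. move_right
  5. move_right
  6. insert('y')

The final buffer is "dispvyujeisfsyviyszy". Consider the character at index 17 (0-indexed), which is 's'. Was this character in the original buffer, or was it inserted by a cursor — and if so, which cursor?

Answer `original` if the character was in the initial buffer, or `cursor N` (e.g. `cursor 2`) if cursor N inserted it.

After op 1 (insert('i')): buffer="dipvujeifviz" (len 12), cursors c1@2 c2@8 c3@11, authorship .1.....2..3.
After op 2 (add_cursor(9)): buffer="dipvujeifviz" (len 12), cursors c1@2 c2@8 c4@9 c3@11, authorship .1.....2..3.
After op 3 (insert('s')): buffer="dispvujeisfsvisz" (len 16), cursors c1@3 c2@10 c4@12 c3@15, authorship .11.....22.4.33.
After op 4 (move_right): buffer="dispvujeisfsvisz" (len 16), cursors c1@4 c2@11 c4@13 c3@16, authorship .11.....22.4.33.
After op 5 (move_right): buffer="dispvujeisfsvisz" (len 16), cursors c1@5 c2@12 c4@14 c3@16, authorship .11.....22.4.33.
After op 6 (insert('y')): buffer="dispvyujeisfsyviyszy" (len 20), cursors c1@6 c2@14 c4@17 c3@20, authorship .11..1...22.42.343.3
Authorship (.=original, N=cursor N): . 1 1 . . 1 . . . 2 2 . 4 2 . 3 4 3 . 3
Index 17: author = 3

Answer: cursor 3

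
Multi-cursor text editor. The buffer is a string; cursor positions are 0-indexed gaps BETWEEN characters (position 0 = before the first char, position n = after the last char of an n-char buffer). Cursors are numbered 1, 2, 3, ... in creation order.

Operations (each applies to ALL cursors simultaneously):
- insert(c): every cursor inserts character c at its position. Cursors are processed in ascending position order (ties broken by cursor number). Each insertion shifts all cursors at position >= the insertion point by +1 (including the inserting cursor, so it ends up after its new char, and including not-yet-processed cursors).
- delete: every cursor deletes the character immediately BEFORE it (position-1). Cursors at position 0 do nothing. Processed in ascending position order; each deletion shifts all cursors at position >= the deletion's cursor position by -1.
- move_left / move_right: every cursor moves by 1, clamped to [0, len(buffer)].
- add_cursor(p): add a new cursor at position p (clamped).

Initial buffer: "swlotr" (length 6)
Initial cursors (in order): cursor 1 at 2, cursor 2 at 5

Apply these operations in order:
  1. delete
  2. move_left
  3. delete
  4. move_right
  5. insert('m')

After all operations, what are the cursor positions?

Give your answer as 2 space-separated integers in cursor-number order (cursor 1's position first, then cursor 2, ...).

After op 1 (delete): buffer="slor" (len 4), cursors c1@1 c2@3, authorship ....
After op 2 (move_left): buffer="slor" (len 4), cursors c1@0 c2@2, authorship ....
After op 3 (delete): buffer="sor" (len 3), cursors c1@0 c2@1, authorship ...
After op 4 (move_right): buffer="sor" (len 3), cursors c1@1 c2@2, authorship ...
After op 5 (insert('m')): buffer="smomr" (len 5), cursors c1@2 c2@4, authorship .1.2.

Answer: 2 4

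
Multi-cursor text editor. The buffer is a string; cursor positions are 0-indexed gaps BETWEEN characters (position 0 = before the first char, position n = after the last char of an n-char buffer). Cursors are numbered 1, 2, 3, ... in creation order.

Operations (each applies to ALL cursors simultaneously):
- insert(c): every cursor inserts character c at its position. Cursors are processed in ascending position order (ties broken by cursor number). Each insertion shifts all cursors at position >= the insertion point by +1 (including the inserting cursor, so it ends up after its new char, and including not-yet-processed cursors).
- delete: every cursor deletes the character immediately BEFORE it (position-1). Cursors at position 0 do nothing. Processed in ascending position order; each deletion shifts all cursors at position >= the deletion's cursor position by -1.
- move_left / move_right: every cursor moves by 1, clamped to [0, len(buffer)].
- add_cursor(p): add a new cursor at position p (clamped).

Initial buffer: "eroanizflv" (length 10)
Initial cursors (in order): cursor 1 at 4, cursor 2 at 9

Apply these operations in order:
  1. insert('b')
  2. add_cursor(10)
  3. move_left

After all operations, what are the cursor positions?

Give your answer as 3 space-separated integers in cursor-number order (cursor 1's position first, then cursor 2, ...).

Answer: 4 10 9

Derivation:
After op 1 (insert('b')): buffer="eroabnizflbv" (len 12), cursors c1@5 c2@11, authorship ....1.....2.
After op 2 (add_cursor(10)): buffer="eroabnizflbv" (len 12), cursors c1@5 c3@10 c2@11, authorship ....1.....2.
After op 3 (move_left): buffer="eroabnizflbv" (len 12), cursors c1@4 c3@9 c2@10, authorship ....1.....2.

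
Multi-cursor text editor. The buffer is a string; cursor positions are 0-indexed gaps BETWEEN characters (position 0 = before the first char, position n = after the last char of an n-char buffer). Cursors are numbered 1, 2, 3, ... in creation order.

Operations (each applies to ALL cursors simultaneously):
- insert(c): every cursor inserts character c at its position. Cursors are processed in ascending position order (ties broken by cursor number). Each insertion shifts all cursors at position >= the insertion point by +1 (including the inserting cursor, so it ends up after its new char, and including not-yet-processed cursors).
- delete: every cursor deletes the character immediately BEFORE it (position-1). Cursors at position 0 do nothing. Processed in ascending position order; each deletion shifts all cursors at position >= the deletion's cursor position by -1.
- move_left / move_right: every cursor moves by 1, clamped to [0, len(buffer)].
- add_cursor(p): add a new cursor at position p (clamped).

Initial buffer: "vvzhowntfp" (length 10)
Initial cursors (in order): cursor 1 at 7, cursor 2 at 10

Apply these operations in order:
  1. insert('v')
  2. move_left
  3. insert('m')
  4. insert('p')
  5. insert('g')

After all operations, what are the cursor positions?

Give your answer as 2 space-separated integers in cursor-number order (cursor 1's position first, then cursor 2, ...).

After op 1 (insert('v')): buffer="vvzhownvtfpv" (len 12), cursors c1@8 c2@12, authorship .......1...2
After op 2 (move_left): buffer="vvzhownvtfpv" (len 12), cursors c1@7 c2@11, authorship .......1...2
After op 3 (insert('m')): buffer="vvzhownmvtfpmv" (len 14), cursors c1@8 c2@13, authorship .......11...22
After op 4 (insert('p')): buffer="vvzhownmpvtfpmpv" (len 16), cursors c1@9 c2@15, authorship .......111...222
After op 5 (insert('g')): buffer="vvzhownmpgvtfpmpgv" (len 18), cursors c1@10 c2@17, authorship .......1111...2222

Answer: 10 17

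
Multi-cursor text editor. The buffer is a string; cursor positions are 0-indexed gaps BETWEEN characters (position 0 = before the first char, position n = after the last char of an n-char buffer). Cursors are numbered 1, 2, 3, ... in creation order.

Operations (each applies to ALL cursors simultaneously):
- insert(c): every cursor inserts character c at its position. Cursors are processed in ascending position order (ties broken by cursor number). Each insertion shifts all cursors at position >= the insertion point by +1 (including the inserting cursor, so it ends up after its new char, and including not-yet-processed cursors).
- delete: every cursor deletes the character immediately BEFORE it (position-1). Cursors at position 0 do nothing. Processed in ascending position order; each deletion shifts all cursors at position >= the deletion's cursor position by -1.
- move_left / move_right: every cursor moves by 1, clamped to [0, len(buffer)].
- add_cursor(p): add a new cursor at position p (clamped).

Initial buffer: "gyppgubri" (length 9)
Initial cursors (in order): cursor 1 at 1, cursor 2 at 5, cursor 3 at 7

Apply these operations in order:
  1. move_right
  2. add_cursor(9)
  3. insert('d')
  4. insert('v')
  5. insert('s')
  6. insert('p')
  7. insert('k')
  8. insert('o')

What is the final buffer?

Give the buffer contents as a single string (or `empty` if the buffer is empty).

After op 1 (move_right): buffer="gyppgubri" (len 9), cursors c1@2 c2@6 c3@8, authorship .........
After op 2 (add_cursor(9)): buffer="gyppgubri" (len 9), cursors c1@2 c2@6 c3@8 c4@9, authorship .........
After op 3 (insert('d')): buffer="gydppgudbrdid" (len 13), cursors c1@3 c2@8 c3@11 c4@13, authorship ..1....2..3.4
After op 4 (insert('v')): buffer="gydvppgudvbrdvidv" (len 17), cursors c1@4 c2@10 c3@14 c4@17, authorship ..11....22..33.44
After op 5 (insert('s')): buffer="gydvsppgudvsbrdvsidvs" (len 21), cursors c1@5 c2@12 c3@17 c4@21, authorship ..111....222..333.444
After op 6 (insert('p')): buffer="gydvspppgudvspbrdvspidvsp" (len 25), cursors c1@6 c2@14 c3@20 c4@25, authorship ..1111....2222..3333.4444
After op 7 (insert('k')): buffer="gydvspkppgudvspkbrdvspkidvspk" (len 29), cursors c1@7 c2@16 c3@23 c4@29, authorship ..11111....22222..33333.44444
After op 8 (insert('o')): buffer="gydvspkoppgudvspkobrdvspkoidvspko" (len 33), cursors c1@8 c2@18 c3@26 c4@33, authorship ..111111....222222..333333.444444

Answer: gydvspkoppgudvspkobrdvspkoidvspko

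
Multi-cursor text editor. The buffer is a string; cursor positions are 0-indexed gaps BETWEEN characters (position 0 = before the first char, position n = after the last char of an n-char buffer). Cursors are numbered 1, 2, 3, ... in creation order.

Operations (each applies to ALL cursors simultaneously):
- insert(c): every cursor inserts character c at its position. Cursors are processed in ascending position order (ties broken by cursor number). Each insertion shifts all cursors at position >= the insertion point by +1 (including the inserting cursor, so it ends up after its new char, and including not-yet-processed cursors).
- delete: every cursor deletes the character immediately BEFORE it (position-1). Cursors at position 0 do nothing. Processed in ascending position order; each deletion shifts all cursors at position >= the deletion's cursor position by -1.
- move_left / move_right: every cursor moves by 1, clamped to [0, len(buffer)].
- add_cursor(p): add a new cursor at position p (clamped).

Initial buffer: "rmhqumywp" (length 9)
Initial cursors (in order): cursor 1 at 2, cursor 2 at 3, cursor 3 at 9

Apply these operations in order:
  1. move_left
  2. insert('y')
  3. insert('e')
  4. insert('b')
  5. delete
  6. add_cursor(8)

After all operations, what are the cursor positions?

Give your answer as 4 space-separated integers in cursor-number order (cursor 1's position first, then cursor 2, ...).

After op 1 (move_left): buffer="rmhqumywp" (len 9), cursors c1@1 c2@2 c3@8, authorship .........
After op 2 (insert('y')): buffer="rymyhqumywyp" (len 12), cursors c1@2 c2@4 c3@11, authorship .1.2......3.
After op 3 (insert('e')): buffer="ryemyehqumywyep" (len 15), cursors c1@3 c2@6 c3@14, authorship .11.22......33.
After op 4 (insert('b')): buffer="ryebmyebhqumywyebp" (len 18), cursors c1@4 c2@8 c3@17, authorship .111.222......333.
After op 5 (delete): buffer="ryemyehqumywyep" (len 15), cursors c1@3 c2@6 c3@14, authorship .11.22......33.
After op 6 (add_cursor(8)): buffer="ryemyehqumywyep" (len 15), cursors c1@3 c2@6 c4@8 c3@14, authorship .11.22......33.

Answer: 3 6 14 8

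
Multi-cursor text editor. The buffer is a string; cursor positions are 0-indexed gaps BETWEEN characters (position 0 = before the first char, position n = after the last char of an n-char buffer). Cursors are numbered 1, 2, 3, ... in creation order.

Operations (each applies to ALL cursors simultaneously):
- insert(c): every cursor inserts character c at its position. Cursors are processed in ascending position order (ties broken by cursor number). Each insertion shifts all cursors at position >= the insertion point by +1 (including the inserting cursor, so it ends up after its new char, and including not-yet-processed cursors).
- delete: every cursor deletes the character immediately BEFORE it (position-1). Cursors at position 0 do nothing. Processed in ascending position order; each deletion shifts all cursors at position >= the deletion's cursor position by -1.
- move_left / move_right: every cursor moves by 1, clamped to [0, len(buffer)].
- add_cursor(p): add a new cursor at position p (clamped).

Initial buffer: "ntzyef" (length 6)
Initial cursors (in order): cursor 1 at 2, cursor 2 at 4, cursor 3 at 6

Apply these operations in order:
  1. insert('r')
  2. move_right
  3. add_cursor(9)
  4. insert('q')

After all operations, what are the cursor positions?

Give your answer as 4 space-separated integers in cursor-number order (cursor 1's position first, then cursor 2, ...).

After op 1 (insert('r')): buffer="ntrzyrefr" (len 9), cursors c1@3 c2@6 c3@9, authorship ..1..2..3
After op 2 (move_right): buffer="ntrzyrefr" (len 9), cursors c1@4 c2@7 c3@9, authorship ..1..2..3
After op 3 (add_cursor(9)): buffer="ntrzyrefr" (len 9), cursors c1@4 c2@7 c3@9 c4@9, authorship ..1..2..3
After op 4 (insert('q')): buffer="ntrzqyreqfrqq" (len 13), cursors c1@5 c2@9 c3@13 c4@13, authorship ..1.1.2.2.334

Answer: 5 9 13 13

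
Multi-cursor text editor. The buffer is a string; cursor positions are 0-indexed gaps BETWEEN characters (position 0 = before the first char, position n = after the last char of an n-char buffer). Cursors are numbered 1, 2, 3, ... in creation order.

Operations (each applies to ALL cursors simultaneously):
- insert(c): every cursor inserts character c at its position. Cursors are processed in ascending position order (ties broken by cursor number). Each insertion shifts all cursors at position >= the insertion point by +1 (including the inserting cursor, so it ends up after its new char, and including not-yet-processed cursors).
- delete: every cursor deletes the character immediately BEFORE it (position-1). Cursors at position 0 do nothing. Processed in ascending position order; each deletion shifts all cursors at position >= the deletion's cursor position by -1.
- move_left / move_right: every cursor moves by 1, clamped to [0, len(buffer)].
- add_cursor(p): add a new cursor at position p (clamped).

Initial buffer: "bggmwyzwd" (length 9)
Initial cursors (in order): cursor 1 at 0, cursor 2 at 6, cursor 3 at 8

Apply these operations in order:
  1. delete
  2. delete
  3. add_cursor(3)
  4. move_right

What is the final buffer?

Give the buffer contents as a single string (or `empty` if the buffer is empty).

Answer: bggmd

Derivation:
After op 1 (delete): buffer="bggmwzd" (len 7), cursors c1@0 c2@5 c3@6, authorship .......
After op 2 (delete): buffer="bggmd" (len 5), cursors c1@0 c2@4 c3@4, authorship .....
After op 3 (add_cursor(3)): buffer="bggmd" (len 5), cursors c1@0 c4@3 c2@4 c3@4, authorship .....
After op 4 (move_right): buffer="bggmd" (len 5), cursors c1@1 c4@4 c2@5 c3@5, authorship .....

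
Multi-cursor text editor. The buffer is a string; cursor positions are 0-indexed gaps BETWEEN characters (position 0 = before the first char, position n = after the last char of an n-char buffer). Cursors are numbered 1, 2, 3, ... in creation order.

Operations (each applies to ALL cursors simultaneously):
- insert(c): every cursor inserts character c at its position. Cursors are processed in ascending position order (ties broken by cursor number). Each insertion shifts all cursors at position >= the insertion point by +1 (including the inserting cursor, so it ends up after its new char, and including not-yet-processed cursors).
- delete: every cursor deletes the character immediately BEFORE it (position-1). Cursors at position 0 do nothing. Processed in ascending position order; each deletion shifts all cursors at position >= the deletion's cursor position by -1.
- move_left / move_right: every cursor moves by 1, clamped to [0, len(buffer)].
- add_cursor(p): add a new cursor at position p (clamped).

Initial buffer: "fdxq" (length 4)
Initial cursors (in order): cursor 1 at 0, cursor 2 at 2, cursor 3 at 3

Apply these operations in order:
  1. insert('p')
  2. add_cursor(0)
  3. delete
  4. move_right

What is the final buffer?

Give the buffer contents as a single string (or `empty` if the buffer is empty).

Answer: fdxq

Derivation:
After op 1 (insert('p')): buffer="pfdpxpq" (len 7), cursors c1@1 c2@4 c3@6, authorship 1..2.3.
After op 2 (add_cursor(0)): buffer="pfdpxpq" (len 7), cursors c4@0 c1@1 c2@4 c3@6, authorship 1..2.3.
After op 3 (delete): buffer="fdxq" (len 4), cursors c1@0 c4@0 c2@2 c3@3, authorship ....
After op 4 (move_right): buffer="fdxq" (len 4), cursors c1@1 c4@1 c2@3 c3@4, authorship ....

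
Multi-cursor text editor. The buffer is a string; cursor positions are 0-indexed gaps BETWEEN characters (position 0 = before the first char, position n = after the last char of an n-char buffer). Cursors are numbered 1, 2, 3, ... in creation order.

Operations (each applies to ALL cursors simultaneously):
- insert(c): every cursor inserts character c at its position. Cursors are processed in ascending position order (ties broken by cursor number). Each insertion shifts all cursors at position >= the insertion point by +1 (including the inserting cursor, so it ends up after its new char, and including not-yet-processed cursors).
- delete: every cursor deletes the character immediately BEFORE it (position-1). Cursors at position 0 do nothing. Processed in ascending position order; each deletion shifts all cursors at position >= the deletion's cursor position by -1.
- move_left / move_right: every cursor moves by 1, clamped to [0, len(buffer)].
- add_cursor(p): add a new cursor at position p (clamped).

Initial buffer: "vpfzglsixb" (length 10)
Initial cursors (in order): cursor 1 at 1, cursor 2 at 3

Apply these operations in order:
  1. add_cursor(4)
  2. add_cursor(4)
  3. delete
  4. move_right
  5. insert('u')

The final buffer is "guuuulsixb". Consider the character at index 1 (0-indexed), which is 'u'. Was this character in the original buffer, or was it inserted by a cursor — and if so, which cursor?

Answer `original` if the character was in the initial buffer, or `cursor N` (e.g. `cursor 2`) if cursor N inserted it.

After op 1 (add_cursor(4)): buffer="vpfzglsixb" (len 10), cursors c1@1 c2@3 c3@4, authorship ..........
After op 2 (add_cursor(4)): buffer="vpfzglsixb" (len 10), cursors c1@1 c2@3 c3@4 c4@4, authorship ..........
After op 3 (delete): buffer="glsixb" (len 6), cursors c1@0 c2@0 c3@0 c4@0, authorship ......
After op 4 (move_right): buffer="glsixb" (len 6), cursors c1@1 c2@1 c3@1 c4@1, authorship ......
After op 5 (insert('u')): buffer="guuuulsixb" (len 10), cursors c1@5 c2@5 c3@5 c4@5, authorship .1234.....
Authorship (.=original, N=cursor N): . 1 2 3 4 . . . . .
Index 1: author = 1

Answer: cursor 1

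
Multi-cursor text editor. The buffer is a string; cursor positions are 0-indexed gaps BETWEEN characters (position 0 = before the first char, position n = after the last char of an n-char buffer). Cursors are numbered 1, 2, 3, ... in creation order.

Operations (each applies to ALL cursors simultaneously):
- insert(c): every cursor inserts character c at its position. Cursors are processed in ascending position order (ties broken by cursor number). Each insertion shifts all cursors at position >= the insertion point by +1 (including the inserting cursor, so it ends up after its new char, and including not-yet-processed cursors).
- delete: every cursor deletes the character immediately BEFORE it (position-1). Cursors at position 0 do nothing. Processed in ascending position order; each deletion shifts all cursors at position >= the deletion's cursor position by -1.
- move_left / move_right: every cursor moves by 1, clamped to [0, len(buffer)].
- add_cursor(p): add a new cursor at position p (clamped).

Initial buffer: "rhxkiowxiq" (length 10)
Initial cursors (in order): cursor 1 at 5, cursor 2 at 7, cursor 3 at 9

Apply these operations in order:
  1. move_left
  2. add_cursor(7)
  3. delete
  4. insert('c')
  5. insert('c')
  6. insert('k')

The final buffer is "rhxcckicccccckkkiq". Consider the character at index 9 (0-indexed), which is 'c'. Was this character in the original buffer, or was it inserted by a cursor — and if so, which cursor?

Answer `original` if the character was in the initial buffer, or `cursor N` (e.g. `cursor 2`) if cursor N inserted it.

Answer: cursor 4

Derivation:
After op 1 (move_left): buffer="rhxkiowxiq" (len 10), cursors c1@4 c2@6 c3@8, authorship ..........
After op 2 (add_cursor(7)): buffer="rhxkiowxiq" (len 10), cursors c1@4 c2@6 c4@7 c3@8, authorship ..........
After op 3 (delete): buffer="rhxiiq" (len 6), cursors c1@3 c2@4 c3@4 c4@4, authorship ......
After op 4 (insert('c')): buffer="rhxciccciq" (len 10), cursors c1@4 c2@8 c3@8 c4@8, authorship ...1.234..
After op 5 (insert('c')): buffer="rhxccicccccciq" (len 14), cursors c1@5 c2@12 c3@12 c4@12, authorship ...11.234234..
After op 6 (insert('k')): buffer="rhxcckicccccckkkiq" (len 18), cursors c1@6 c2@16 c3@16 c4@16, authorship ...111.234234234..
Authorship (.=original, N=cursor N): . . . 1 1 1 . 2 3 4 2 3 4 2 3 4 . .
Index 9: author = 4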